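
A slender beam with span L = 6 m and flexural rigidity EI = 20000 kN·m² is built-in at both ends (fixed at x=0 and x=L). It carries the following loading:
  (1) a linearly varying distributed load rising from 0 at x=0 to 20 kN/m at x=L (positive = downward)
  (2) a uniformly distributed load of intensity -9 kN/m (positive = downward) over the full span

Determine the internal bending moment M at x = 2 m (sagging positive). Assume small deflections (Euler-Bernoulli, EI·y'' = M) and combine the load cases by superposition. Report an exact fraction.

Load 1 — triangular load w₀=20 kN/m (0→w₀ over full span):
  M_1 = 3w₀Lx/20 - w₀L²/30 - w₀x³/(6L) = 3·20·6·2/20 - 20·6²/30 - 20·2³/(6·6) = 68/9 kN·m
Load 2 — uniform load w=-9 kN/m over full span:
  M_2 = wLx/2 - wL²/12 - wx²/2 = (-9)·6·2/2 - (-9)·6²/12 - (-9)·2²/2 = -9 kN·m
Superposition: M = Σ M_i = -13/9 kN·m ≈ -1.444444 kN·m

M(2) = -13/9 kN·m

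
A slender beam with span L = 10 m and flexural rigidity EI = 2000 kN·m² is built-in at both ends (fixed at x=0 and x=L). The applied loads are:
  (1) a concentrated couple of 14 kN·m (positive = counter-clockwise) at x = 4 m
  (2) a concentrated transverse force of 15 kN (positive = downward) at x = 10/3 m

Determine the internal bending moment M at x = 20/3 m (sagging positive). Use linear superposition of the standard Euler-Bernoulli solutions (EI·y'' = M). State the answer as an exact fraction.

M(20/3) = -262/675 kN·m

Load 1 — applied couple M₀=14 kN·m at a=4 m (b=L-a=6):
  M_1 = R_Ax - M_A - M₀  [x>a] with R_A=252/125, M_A=42/25 = (252/125)·(20/3) - (42/25) - 14 = -56/25 kN·m
Load 2 — point force P=15 kN at a=10/3 m (b=L-a=20/3):
  M_2 = Pa²(a+3b)(L-x)/L³ - Pa²b/L²  [x>a] = 15·(10/3)²·((10/3)+3·(20/3))·(10-(20/3))/10³ - 15·(10/3)²·(20/3)/10² = 50/27 kN·m
Superposition: M = Σ M_i = -262/675 kN·m ≈ -0.388148 kN·m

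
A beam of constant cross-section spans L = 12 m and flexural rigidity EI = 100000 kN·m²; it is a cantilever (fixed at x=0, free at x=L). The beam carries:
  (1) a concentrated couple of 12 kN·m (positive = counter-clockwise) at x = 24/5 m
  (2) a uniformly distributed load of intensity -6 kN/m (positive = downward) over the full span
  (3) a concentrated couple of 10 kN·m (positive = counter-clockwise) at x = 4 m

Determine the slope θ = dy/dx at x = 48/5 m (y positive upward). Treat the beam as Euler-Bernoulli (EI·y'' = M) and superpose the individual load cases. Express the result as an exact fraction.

θ(48/5) = 28309/1562500 rad

Load 1 — applied couple M₀=12 kN·m at a=24/5 m (b=L-a=36/5):
  θ_1 = M₀a/EI  [x>a] = 12·(24/5)/100000 = 9/15625 rad
Load 2 — uniform load w=-6 kN/m over full span:
  θ_2 = -wx(x²-3Lx+3L²)/(6EI) = -(-6)·(48/5)·((48/5)²-3·12·(48/5)+3·12²)/(6·100000) = 6696/390625 rad
Load 3 — applied couple M₀=10 kN·m at a=4 m (b=L-a=8):
  θ_3 = M₀a/EI  [x>a] = 10·4/100000 = 1/2500 rad
Superposition: θ = Σ θ_i = 28309/1562500 rad ≈ 0.018118 rad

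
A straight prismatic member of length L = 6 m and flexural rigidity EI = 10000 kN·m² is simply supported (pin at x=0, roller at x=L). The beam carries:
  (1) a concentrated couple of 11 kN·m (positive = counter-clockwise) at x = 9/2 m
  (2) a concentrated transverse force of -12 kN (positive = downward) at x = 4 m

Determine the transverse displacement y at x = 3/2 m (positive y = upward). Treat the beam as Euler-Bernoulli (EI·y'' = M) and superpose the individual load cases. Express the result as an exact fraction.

Load 1 — applied couple M₀=11 kN·m at a=9/2 m (b=L-a=3/2):
  y_1 = (M₀x³/(6L)+C₁x)/EI  [x≤a] with C₁=M₀(3b²-L²)/(6L)=-143/16 = (11·(3/2)³/(6·6)+(-143/16)·(3/2))/10000 = -99/80000 m
Load 2 — point force P=-12 kN at a=4 m (b=L-a=2):
  y_2 = -Pbx(L²-b²-x²)/(6LEI)  [x≤a] = -(-12)·2·(3/2)·(6²-2²-(3/2)²)/(6·6·10000) = 119/40000 m
Superposition: y = Σ y_i = 139/80000 m ≈ 0.001737 m

y(3/2) = 139/80000 m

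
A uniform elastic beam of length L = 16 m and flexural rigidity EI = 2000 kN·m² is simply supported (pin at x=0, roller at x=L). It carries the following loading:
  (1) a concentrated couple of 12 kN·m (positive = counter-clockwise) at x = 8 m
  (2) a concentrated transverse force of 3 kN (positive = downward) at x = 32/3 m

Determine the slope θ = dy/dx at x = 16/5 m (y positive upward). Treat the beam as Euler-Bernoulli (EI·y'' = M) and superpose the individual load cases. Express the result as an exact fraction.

θ(16/5) = -3119/168750 rad

Load 1 — applied couple M₀=12 kN·m at a=8 m (b=L-a=8):
  θ_1 = (M₀x²/(2L)+C₁)/EI  [x≤a] with C₁=M₀(3b²-L²)/(6L)=-8 = (12·(16/5)²/(2·16)+(-8))/2000 = -13/6250 rad
Load 2 — point force P=3 kN at a=32/3 m (b=L-a=16/3):
  θ_2 = -Pb(L²-b²-3x²)/(6LEI)  [x≤a] = -3·(16/3)·(16²-(16/3)²-3·(16/5)²)/(6·16·2000) = -1384/84375 rad
Superposition: θ = Σ θ_i = -3119/168750 rad ≈ -0.018483 rad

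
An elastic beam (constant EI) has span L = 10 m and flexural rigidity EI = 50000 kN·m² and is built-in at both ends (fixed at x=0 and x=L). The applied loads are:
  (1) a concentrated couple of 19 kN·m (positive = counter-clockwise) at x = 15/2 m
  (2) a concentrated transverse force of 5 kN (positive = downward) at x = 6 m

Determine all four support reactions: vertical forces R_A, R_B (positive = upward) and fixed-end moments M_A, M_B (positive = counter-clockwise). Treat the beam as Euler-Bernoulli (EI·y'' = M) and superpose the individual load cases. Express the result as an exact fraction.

R_A = 1559/400 kN, M_A = 859/80 kN·m, R_B = 441/400 kN, M_B = -861/80 kN·m

Load 1 — applied couple M₀=19 kN·m at a=15/2 m (b=L-a=5/2):
  R_A = 6M₀ab/L³ = 6·19·(15/2)·(5/2)/10³ = 171/80 kN
  M_A = M₀b(2a-b)/L² = 19·(5/2)·(2·(15/2)-(5/2))/10² = 95/16 kN·m
  R_B = -6M₀ab/L³ = -6·19·(15/2)·(5/2)/10³ = -171/80 kN
  M_B = M₀a(2b-a)/L² = 19·(15/2)·(2·(5/2)-(15/2))/10² = -57/16 kN·m
Load 2 — point force P=5 kN at a=6 m (b=L-a=4):
  R_A = Pb²(3a+b)/L³ = 5·4²·(3·6+4)/10³ = 44/25 kN
  M_A = Pab²/L² = 5·6·4²/10² = 24/5 kN·m
  R_B = Pa²(a+3b)/L³ = 5·6²·(6+3·4)/10³ = 81/25 kN
  M_B = -Pa²b/L² = -5·6²·4/10² = -36/5 kN·m
Superposition: R_A = 1559/400 kN, M_A = 859/80 kN·m, R_B = 441/400 kN, M_B = -861/80 kN·m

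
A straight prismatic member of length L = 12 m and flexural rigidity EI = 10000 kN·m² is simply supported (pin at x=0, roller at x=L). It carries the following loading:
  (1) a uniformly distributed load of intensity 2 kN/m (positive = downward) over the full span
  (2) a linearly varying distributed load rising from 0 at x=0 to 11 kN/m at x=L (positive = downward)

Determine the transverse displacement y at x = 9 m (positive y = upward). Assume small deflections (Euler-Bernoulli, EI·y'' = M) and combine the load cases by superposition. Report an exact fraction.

y(9) = -9531/64000 m

Load 1 — uniform load w=2 kN/m over full span:
  y_1 = -wx(L³-2Lx²+x³)/(24EI) = -2·9·(12³-2·12·9²+9³)/(24·10000) = -1539/40000 m
Load 2 — triangular load w₀=11 kN/m (0→w₀ over full span):
  y_2 = -w₀x(7L⁴-10L²x²+3x⁴)/(360LEI) = -11·9·(7·12⁴-10·12²·9²+3·9⁴)/(360·12·10000) = -35343/320000 m
Superposition: y = Σ y_i = -9531/64000 m ≈ -0.148922 m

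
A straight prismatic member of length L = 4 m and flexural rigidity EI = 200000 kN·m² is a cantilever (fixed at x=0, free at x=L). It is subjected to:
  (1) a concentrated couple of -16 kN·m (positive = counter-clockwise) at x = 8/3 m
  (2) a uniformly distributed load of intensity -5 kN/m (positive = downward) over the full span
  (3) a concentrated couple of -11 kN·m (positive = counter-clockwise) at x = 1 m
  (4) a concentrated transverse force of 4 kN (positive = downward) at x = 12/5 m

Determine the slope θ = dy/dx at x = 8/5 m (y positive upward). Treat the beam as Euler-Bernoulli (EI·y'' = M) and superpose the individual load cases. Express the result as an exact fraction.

θ(8/5) = -377/15000000 rad

Load 1 — applied couple M₀=-16 kN·m at a=8/3 m (b=L-a=4/3):
  θ_1 = M₀x/EI  [x≤a] = (-16)·(8/5)/200000 = -2/15625 rad
Load 2 — uniform load w=-5 kN/m over full span:
  θ_2 = -wx(x²-3Lx+3L²)/(6EI) = -(-5)·(8/5)·((8/5)²-3·4·(8/5)+3·4²)/(6·200000) = 49/234375 rad
Load 3 — applied couple M₀=-11 kN·m at a=1 m (b=L-a=3):
  θ_3 = M₀a/EI  [x>a] = (-11)·1/200000 = -11/200000 rad
Load 4 — point force P=4 kN at a=12/5 m (b=L-a=8/5):
  θ_4 = -Px(2a-x)/(2EI)  [x≤a] = -4·(8/5)·(2·(12/5)-(8/5))/(2·200000) = -4/78125 rad
Superposition: θ = Σ θ_i = -377/15000000 rad ≈ -0.000025 rad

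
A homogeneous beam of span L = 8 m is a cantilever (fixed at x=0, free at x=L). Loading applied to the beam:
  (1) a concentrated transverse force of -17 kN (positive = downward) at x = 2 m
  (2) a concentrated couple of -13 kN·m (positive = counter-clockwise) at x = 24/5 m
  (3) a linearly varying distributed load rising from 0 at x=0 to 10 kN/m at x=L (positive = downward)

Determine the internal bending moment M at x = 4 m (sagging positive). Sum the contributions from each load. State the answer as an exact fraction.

M(4) = -239/3 kN·m

Load 1 — point force P=-17 kN at a=2 m (b=L-a=6):
  M_1 = 0  [x>a] = 0 kN·m
Load 2 — applied couple M₀=-13 kN·m at a=24/5 m (b=L-a=16/5):
  M_2 = M₀  [x≤a] = (-13) = -13 kN·m
Load 3 — triangular load w₀=10 kN/m (0→w₀ over full span):
  M_3 = w₀Lx/2 - w₀L²/3 - w₀x³/(6L) = 10·8·4/2 - 10·8²/3 - 10·4³/(6·8) = -200/3 kN·m
Superposition: M = Σ M_i = -239/3 kN·m ≈ -79.666667 kN·m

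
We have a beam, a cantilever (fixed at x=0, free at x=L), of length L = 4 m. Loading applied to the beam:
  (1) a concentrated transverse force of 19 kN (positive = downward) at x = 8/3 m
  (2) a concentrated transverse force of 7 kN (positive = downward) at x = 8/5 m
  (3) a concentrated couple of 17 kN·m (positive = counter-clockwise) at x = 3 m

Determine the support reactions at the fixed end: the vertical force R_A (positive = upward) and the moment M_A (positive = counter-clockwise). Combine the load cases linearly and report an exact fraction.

Load 1 — point force P=19 kN at a=8/3 m (b=L-a=4/3):
  R_A = P = 19 kN
  M_A = Pa = 19·(8/3) = 152/3 kN·m
Load 2 — point force P=7 kN at a=8/5 m (b=L-a=12/5):
  R_A = P = 7 kN
  M_A = Pa = 7·(8/5) = 56/5 kN·m
Load 3 — applied couple M₀=17 kN·m at a=3 m (b=L-a=1):
  R_A = 0 kN
  M_A = -M₀ = -17 kN·m
Superposition: R_A = 26 kN, M_A = 673/15 kN·m

R_A = 26 kN, M_A = 673/15 kN·m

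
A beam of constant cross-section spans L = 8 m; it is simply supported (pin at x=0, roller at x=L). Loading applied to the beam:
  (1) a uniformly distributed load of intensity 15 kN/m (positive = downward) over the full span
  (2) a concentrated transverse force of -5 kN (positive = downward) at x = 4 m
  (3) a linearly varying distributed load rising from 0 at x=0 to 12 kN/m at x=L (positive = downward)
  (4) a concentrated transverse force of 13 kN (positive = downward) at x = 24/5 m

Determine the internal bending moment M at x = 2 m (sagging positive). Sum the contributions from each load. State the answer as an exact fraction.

M(2) = 627/5 kN·m

Load 1 — uniform load w=15 kN/m over full span:
  M_1 = wx(L-x)/2 = 15·2·(8-2)/2 = 90 kN·m
Load 2 — point force P=-5 kN at a=4 m (b=L-a=4):
  M_2 = Pbx/L  [x≤a] = (-5)·4·2/8 = -5 kN·m
Load 3 — triangular load w₀=12 kN/m (0→w₀ over full span):
  M_3 = w₀Lx/6 - w₀x³/(6L) = 12·8·2/6 - 12·2³/(6·8) = 30 kN·m
Load 4 — point force P=13 kN at a=24/5 m (b=L-a=16/5):
  M_4 = Pbx/L  [x≤a] = 13·(16/5)·2/8 = 52/5 kN·m
Superposition: M = Σ M_i = 627/5 kN·m ≈ 125.400000 kN·m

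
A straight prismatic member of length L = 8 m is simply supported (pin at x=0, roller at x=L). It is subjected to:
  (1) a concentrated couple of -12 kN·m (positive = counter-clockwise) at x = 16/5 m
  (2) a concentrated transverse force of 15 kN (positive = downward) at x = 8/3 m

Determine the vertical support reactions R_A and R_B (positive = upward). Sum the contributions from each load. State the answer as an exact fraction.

R_A = 17/2 kN, R_B = 13/2 kN

Load 1 — applied couple M₀=-12 kN·m at a=16/5 m (b=L-a=24/5):
  R_A = M₀/L = (-12)/8 = -3/2 kN
  R_B = -M₀/L = -(-12)/8 = 3/2 kN
Load 2 — point force P=15 kN at a=8/3 m (b=L-a=16/3):
  R_A = Pb/L = 15·(16/3)/8 = 10 kN
  R_B = Pa/L = 15·(8/3)/8 = 5 kN
Superposition: R_A = 17/2 kN, R_B = 13/2 kN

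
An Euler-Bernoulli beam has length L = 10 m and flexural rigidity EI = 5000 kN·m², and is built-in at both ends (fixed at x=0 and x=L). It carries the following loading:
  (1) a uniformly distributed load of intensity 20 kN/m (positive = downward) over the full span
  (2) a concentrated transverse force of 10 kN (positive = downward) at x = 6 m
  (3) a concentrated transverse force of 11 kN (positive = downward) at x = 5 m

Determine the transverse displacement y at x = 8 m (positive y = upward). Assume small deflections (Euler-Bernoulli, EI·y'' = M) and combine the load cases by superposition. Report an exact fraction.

y(8) = -12683/250000 m

Load 1 — uniform load w=20 kN/m over full span:
  y_1 = -wx²(L-x)²/(24EI) = -20·8²·(10-8)²/(24·5000) = -16/375 m
Load 2 — point force P=10 kN at a=6 m (b=L-a=4):
  y_2 = -Pa²(L-x)²(3bL-(3b+a)(L-x))/(6L³EI)  [x>a] = -10·6²·(10-8)²·(3·4·10-(3·4+6)·(10-8))/(6·10³·5000) = -63/15625 m
Load 3 — point force P=11 kN at a=5 m (b=L-a=5):
  y_3 = -Pa²(L-x)²(3bL-(3b+a)(L-x))/(6L³EI)  [x>a] = -11·5²·(10-8)²·(3·5·10-(3·5+5)·(10-8))/(6·10³·5000) = -121/30000 m
Superposition: y = Σ y_i = -12683/250000 m ≈ -0.050732 m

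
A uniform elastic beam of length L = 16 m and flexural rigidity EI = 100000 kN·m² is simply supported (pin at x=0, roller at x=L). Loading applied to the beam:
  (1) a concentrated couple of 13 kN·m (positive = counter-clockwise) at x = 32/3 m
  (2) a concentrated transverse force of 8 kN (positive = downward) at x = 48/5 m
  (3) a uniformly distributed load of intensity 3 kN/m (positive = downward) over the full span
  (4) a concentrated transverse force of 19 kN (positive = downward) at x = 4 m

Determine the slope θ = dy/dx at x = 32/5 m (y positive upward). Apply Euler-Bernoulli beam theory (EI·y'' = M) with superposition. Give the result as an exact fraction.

Load 1 — applied couple M₀=13 kN·m at a=32/3 m (b=L-a=16/3):
  θ_1 = (M₀x²/(2L)+C₁)/EI  [x≤a] with C₁=M₀(3b²-L²)/(6L)=-208/9 = (13·(32/5)²/(2·16)+(-208/9))/100000 = -91/1406250 rad
Load 2 — point force P=8 kN at a=48/5 m (b=L-a=32/5):
  θ_2 = -Pb(L²-b²-3x²)/(6LEI)  [x≤a] = -8·(32/5)·(16²-(32/5)²-3·(32/5)²)/(6·16·100000) = -192/390625 rad
Load 3 — uniform load w=3 kN/m over full span:
  θ_3 = -w(L³-6Lx²+4x³)/(24EI) = -3·(16³-6·16·(32/5)²+4·(32/5)³)/(24·100000) = -592/390625 rad
Load 4 — point force P=19 kN at a=4 m (b=L-a=12):
  θ_4 = -Pa(2L²-6Lx+3x²+a²)/(6LEI)  [x>a] = -19·4·(2·16²-6·16·(32/5)+3·(32/5)²+4²)/(6·16·100000) = -361/1250000 rad
Superposition: θ = Σ θ_i = -132781/56250000 rad ≈ -0.002361 rad

θ(32/5) = -132781/56250000 rad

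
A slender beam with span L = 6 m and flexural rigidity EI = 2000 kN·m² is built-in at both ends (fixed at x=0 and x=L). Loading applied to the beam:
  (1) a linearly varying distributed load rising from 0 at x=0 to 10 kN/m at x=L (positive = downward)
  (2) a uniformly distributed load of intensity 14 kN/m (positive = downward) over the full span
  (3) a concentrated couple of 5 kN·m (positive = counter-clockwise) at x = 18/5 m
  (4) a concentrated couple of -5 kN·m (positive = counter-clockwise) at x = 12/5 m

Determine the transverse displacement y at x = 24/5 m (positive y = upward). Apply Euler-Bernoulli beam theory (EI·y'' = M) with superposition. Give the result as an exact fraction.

y(24/5) = -43461/3125000 m

Load 1 — triangular load w₀=10 kN/m (0→w₀ over full span):
  y_1 = -w₀x²(L-x)²(x+2L)/(120LEI) = -10·(24/5)²·(6-(24/5))²·((24/5)+2·6)/(120·6·2000) = -1512/390625 m
Load 2 — uniform load w=14 kN/m over full span:
  y_2 = -wx²(L-x)²/(24EI) = -14·(24/5)²·(6-(24/5))²/(24·2000) = -756/78125 m
Load 3 — applied couple M₀=5 kN·m at a=18/5 m (b=L-a=12/5):
  y_3 = (R_Ax³/6 - M_Ax²/2 - M₀(x-a)²/2)/EI  [x>a] with R_A=6/5, M_A=8/5 = ((6/5)·(24/5)³/6 - (8/5)·(24/5)²/2 - 5·((24/5)-(18/5))²/2)/2000 = 27/625000 m
Load 4 — applied couple M₀=-5 kN·m at a=12/5 m (b=L-a=18/5):
  y_4 = (R_Ax³/6 - M_Ax²/2 - M₀(x-a)²/2)/EI  [x>a] with R_A=-6/5, M_A=-3/5 = ((-6/5)·(24/5)³/6 - (-3/5)·(24/5)²/2 - (-5)·((24/5)-(12/5))²/2)/2000 = -63/156250 m
Superposition: y = Σ y_i = -43461/3125000 m ≈ -0.013908 m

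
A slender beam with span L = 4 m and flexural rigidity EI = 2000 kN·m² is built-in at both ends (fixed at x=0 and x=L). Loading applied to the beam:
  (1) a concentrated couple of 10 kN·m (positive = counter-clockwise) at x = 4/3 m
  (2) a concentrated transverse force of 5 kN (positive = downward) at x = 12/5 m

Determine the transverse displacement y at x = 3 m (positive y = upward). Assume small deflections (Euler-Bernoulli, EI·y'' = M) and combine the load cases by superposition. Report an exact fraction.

y(3) = 19/180000 m

Load 1 — applied couple M₀=10 kN·m at a=4/3 m (b=L-a=8/3):
  y_1 = (R_Ax³/6 - M_Ax²/2 - M₀(x-a)²/2)/EI  [x>a] with R_A=10/3, M_A=0 = ((10/3)·3³/6 - 0·3²/2 - 10·(3-(4/3))²/2)/2000 = 1/1800 m
Load 2 — point force P=5 kN at a=12/5 m (b=L-a=8/5):
  y_2 = -Pa²(L-x)²(3bL-(3b+a)(L-x))/(6L³EI)  [x>a] = -5·(12/5)²·(4-3)²·(3·(8/5)·4-(3·(8/5)+(12/5))·(4-3))/(6·4³·2000) = -9/20000 m
Superposition: y = Σ y_i = 19/180000 m ≈ 0.000106 m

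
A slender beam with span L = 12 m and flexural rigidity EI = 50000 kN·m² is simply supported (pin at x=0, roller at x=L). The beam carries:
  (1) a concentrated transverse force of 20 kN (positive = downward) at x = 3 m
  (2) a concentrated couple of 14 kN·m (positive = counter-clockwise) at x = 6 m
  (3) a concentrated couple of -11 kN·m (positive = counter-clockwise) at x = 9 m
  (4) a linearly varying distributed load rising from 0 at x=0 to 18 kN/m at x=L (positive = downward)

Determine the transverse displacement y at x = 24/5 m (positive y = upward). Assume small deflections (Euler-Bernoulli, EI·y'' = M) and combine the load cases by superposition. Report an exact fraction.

Load 1 — point force P=20 kN at a=3 m (b=L-a=9):
  y_1 = -Pa(L-x)(2Lx-a²-x²)/(6LEI)  [x>a] = -20·3·(12-(24/5))·(2·12·(24/5)-3²-(24/5)²)/(6·12·50000) = -6237/625000 m
Load 2 — applied couple M₀=14 kN·m at a=6 m (b=L-a=6):
  y_2 = (M₀x³/(6L)+C₁x)/EI  [x≤a] with C₁=M₀(3b²-L²)/(6L)=-7 = (14·(24/5)³/(6·12)+(-7)·(24/5))/50000 = -189/781250 m
Load 3 — applied couple M₀=-11 kN·m at a=9 m (b=L-a=3):
  y_3 = (M₀x³/(6L)+C₁x)/EI  [x≤a] with C₁=M₀(3b²-L²)/(6L)=143/8 = ((-11)·(24/5)³/(6·12)+(143/8)·(24/5))/50000 = 8613/6250000 m
Load 4 — triangular load w₀=18 kN/m (0→w₀ over full span):
  y_4 = -w₀x(7L⁴-10L²x²+3x⁴)/(360LEI) = -18·(24/5)·(7·12⁴-10·12²·(24/5)²+3·(24/5)⁴)/(360·12·50000) = -2218104/48828125 m
Superposition: y = Σ y_i = -42398289/781250000 m ≈ -0.054270 m

y(24/5) = -42398289/781250000 m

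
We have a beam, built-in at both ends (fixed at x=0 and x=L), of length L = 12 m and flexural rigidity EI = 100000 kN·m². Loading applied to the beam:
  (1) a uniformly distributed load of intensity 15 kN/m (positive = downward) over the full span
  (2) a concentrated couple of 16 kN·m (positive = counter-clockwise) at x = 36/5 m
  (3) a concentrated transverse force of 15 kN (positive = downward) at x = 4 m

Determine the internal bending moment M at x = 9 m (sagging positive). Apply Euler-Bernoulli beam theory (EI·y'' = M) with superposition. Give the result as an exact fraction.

M(9) = 2549/150 kN·m

Load 1 — uniform load w=15 kN/m over full span:
  M_1 = wLx/2 - wL²/12 - wx²/2 = 15·12·9/2 - 15·12²/12 - 15·9²/2 = 45/2 kN·m
Load 2 — applied couple M₀=16 kN·m at a=36/5 m (b=L-a=24/5):
  M_2 = R_Ax - M_A - M₀  [x>a] with R_A=48/25, M_A=128/25 = (48/25)·9 - (128/25) - 16 = -96/25 kN·m
Load 3 — point force P=15 kN at a=4 m (b=L-a=8):
  M_3 = Pa²(a+3b)(L-x)/L³ - Pa²b/L²  [x>a] = 15·4²·(4+3·8)·(12-9)/12³ - 15·4²·8/12² = -5/3 kN·m
Superposition: M = Σ M_i = 2549/150 kN·m ≈ 16.993333 kN·m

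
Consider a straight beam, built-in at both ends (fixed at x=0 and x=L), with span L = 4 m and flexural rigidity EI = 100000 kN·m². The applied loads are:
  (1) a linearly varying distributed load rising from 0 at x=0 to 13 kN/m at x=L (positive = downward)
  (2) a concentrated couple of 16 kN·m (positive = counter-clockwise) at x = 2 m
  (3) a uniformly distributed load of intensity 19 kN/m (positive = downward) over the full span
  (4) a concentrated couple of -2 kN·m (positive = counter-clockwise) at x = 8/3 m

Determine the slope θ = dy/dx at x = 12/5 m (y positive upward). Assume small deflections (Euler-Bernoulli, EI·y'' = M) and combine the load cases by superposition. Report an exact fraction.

Load 1 — triangular load w₀=13 kN/m (0→w₀ over full span):
  θ_1 = -w₀(2x(L-x)(L-2x)(x+2L)+x²(L-x)²)/(120LEI) = -13·(2·(12/5)·(4-(12/5))·(4-2·(12/5))·((12/5)+2·4)+(12/5)²·(4-(12/5))²)/(120·4·100000) = 26/1953125 rad
Load 2 — applied couple M₀=16 kN·m at a=2 m (b=L-a=2):
  θ_2 = (R_Ax²/2 - M_Ax - M₀(x-a))/EI  [x>a] with R_A=6, M_A=4 = (6·(12/5)²/2 - 4·(12/5) - 16·((12/5)-2))/100000 = 1/78125 rad
Load 3 — uniform load w=19 kN/m over full span:
  θ_3 = -wx(L-x)(L-2x)/(12EI) = -19·(12/5)·(4-(12/5))·(4-2·(12/5))/(12·100000) = 19/390625 rad
Load 4 — applied couple M₀=-2 kN·m at a=8/3 m (b=L-a=4/3):
  θ_4 = (R_Ax²/2 - M_Ax)/EI  [x≤a] with R_A=-2/3, M_A=-2/3 = ((-2/3)·(12/5)²/2 - (-2/3)·(12/5))/100000 = -1/312500 rad
Superposition: θ = Σ θ_i = 559/7812500 rad ≈ 0.000072 rad

θ(12/5) = 559/7812500 rad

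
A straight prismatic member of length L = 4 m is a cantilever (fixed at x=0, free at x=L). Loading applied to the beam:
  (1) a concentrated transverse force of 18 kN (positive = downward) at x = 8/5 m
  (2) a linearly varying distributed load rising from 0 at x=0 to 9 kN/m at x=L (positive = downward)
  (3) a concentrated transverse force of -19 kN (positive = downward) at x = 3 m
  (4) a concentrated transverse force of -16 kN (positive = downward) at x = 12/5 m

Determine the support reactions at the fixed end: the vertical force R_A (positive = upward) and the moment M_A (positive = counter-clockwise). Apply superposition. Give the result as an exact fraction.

Load 1 — point force P=18 kN at a=8/5 m (b=L-a=12/5):
  R_A = P = 18 kN
  M_A = Pa = 18·(8/5) = 144/5 kN·m
Load 2 — triangular load w₀=9 kN/m (0→w₀ over full span):
  R_A = w₀L/2 = 9·4/2 = 18 kN
  M_A = w₀L²/3 = 9·4²/3 = 48 kN·m
Load 3 — point force P=-19 kN at a=3 m (b=L-a=1):
  R_A = P = (-19) = -19 kN
  M_A = Pa = (-19)·3 = -57 kN·m
Load 4 — point force P=-16 kN at a=12/5 m (b=L-a=8/5):
  R_A = P = (-16) = -16 kN
  M_A = Pa = (-16)·(12/5) = -192/5 kN·m
Superposition: R_A = 1 kN, M_A = -93/5 kN·m

R_A = 1 kN, M_A = -93/5 kN·m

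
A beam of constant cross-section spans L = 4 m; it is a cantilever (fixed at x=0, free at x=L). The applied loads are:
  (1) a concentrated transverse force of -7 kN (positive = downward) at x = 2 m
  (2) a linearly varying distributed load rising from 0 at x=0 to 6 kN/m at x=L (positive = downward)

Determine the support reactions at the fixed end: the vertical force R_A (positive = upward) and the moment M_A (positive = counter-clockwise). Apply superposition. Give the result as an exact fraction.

R_A = 5 kN, M_A = 18 kN·m

Load 1 — point force P=-7 kN at a=2 m (b=L-a=2):
  R_A = P = (-7) = -7 kN
  M_A = Pa = (-7)·2 = -14 kN·m
Load 2 — triangular load w₀=6 kN/m (0→w₀ over full span):
  R_A = w₀L/2 = 6·4/2 = 12 kN
  M_A = w₀L²/3 = 6·4²/3 = 32 kN·m
Superposition: R_A = 5 kN, M_A = 18 kN·m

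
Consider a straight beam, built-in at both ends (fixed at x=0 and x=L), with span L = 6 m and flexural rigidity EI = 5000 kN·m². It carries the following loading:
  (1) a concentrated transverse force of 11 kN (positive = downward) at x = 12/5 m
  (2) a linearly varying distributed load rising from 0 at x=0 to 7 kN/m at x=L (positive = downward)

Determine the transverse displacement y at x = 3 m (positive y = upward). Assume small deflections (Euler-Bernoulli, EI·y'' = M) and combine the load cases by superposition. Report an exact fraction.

Load 1 — point force P=11 kN at a=12/5 m (b=L-a=18/5):
  y_1 = -Pa²(L-x)²(3bL-(3b+a)(L-x))/(6L³EI)  [x>a] = -11·(12/5)²·(6-3)²·(3·(18/5)·6-(3·(18/5)+(12/5))·(6-3))/(6·6³·5000) = -693/312500 m
Load 2 — triangular load w₀=7 kN/m (0→w₀ over full span):
  y_2 = -w₀x²(L-x)²(x+2L)/(120LEI) = -7·3²·(6-3)²·(3+2·6)/(120·6·5000) = -189/80000 m
Superposition: y = Σ y_i = -45801/10000000 m ≈ -0.004580 m

y(3) = -45801/10000000 m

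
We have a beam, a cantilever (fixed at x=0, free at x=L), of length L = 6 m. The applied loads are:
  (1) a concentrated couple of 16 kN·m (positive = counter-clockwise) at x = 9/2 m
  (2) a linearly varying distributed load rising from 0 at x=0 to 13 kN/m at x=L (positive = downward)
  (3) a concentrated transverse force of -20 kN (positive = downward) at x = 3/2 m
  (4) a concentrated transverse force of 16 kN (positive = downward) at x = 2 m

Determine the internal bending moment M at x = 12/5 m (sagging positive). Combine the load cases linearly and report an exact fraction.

M(12/5) = -6424/125 kN·m

Load 1 — applied couple M₀=16 kN·m at a=9/2 m (b=L-a=3/2):
  M_1 = M₀  [x≤a] = 16 = 16 kN·m
Load 2 — triangular load w₀=13 kN/m (0→w₀ over full span):
  M_2 = w₀Lx/2 - w₀L²/3 - w₀x³/(6L) = 13·6·(12/5)/2 - 13·6²/3 - 13·(12/5)³/(6·6) = -8424/125 kN·m
Load 3 — point force P=-20 kN at a=3/2 m (b=L-a=9/2):
  M_3 = 0  [x>a] = 0 kN·m
Load 4 — point force P=16 kN at a=2 m (b=L-a=4):
  M_4 = 0  [x>a] = 0 kN·m
Superposition: M = Σ M_i = -6424/125 kN·m ≈ -51.392000 kN·m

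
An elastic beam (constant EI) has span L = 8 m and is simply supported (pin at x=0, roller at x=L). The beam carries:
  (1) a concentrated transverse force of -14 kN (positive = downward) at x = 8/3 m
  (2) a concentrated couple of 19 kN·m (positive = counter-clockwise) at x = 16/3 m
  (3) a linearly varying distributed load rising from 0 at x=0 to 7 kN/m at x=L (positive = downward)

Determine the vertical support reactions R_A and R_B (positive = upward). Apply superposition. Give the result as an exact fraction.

R_A = 19/8 kN, R_B = 93/8 kN

Load 1 — point force P=-14 kN at a=8/3 m (b=L-a=16/3):
  R_A = Pb/L = (-14)·(16/3)/8 = -28/3 kN
  R_B = Pa/L = (-14)·(8/3)/8 = -14/3 kN
Load 2 — applied couple M₀=19 kN·m at a=16/3 m (b=L-a=8/3):
  R_A = M₀/L = 19/8 kN
  R_B = -M₀/L = -19/8 kN
Load 3 — triangular load w₀=7 kN/m (0→w₀ over full span):
  R_A = w₀L/6 = 7·8/6 = 28/3 kN
  R_B = w₀L/3 = 7·8/3 = 56/3 kN
Superposition: R_A = 19/8 kN, R_B = 93/8 kN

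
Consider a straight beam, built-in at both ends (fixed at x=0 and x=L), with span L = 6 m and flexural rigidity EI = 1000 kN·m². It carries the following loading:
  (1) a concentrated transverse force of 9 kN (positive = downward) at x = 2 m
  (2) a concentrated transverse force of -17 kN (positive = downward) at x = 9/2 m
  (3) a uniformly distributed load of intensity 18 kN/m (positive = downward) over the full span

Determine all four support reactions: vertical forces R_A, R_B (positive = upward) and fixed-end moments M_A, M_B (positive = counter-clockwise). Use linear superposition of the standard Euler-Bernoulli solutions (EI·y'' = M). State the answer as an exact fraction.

R_A = 5569/96 kN, M_A = 1831/32 kN·m, R_B = 4031/96 kN, M_B = -1397/32 kN·m

Load 1 — point force P=9 kN at a=2 m (b=L-a=4):
  R_A = Pb²(3a+b)/L³ = 9·4²·(3·2+4)/6³ = 20/3 kN
  M_A = Pab²/L² = 9·2·4²/6² = 8 kN·m
  R_B = Pa²(a+3b)/L³ = 9·2²·(2+3·4)/6³ = 7/3 kN
  M_B = -Pa²b/L² = -9·2²·4/6² = -4 kN·m
Load 2 — point force P=-17 kN at a=9/2 m (b=L-a=3/2):
  R_A = Pb²(3a+b)/L³ = (-17)·(3/2)²·(3·(9/2)+(3/2))/6³ = -85/32 kN
  M_A = Pab²/L² = (-17)·(9/2)·(3/2)²/6² = -153/32 kN·m
  R_B = Pa²(a+3b)/L³ = (-17)·(9/2)²·((9/2)+3·(3/2))/6³ = -459/32 kN
  M_B = -Pa²b/L² = -(-17)·(9/2)²·(3/2)/6² = 459/32 kN·m
Load 3 — uniform load w=18 kN/m over full span:
  R_A = wL/2 = 18·6/2 = 54 kN
  M_A = wL²/12 = 18·6²/12 = 54 kN·m
  R_B = wL/2 = 18·6/2 = 54 kN
  M_B = -wL²/12 = -18·6²/12 = -54 kN·m
Superposition: R_A = 5569/96 kN, M_A = 1831/32 kN·m, R_B = 4031/96 kN, M_B = -1397/32 kN·m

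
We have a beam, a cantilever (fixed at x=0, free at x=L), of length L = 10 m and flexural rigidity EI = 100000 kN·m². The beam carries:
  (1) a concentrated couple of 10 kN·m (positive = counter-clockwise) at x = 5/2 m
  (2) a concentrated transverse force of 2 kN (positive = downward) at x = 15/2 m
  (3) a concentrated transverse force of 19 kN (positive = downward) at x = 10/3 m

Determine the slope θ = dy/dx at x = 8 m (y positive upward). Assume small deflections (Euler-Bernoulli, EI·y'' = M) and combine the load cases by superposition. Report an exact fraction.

Load 1 — applied couple M₀=10 kN·m at a=5/2 m (b=L-a=15/2):
  θ_1 = M₀a/EI  [x>a] = 10·(5/2)/100000 = 1/4000 rad
Load 2 — point force P=2 kN at a=15/2 m (b=L-a=5/2):
  θ_2 = -Pa²/(2EI)  [x>a] = -2·(15/2)²/(2·100000) = -9/16000 rad
Load 3 — point force P=19 kN at a=10/3 m (b=L-a=20/3):
  θ_3 = -Pa²/(2EI)  [x>a] = -19·(10/3)²/(2·100000) = -19/18000 rad
Superposition: θ = Σ θ_i = -197/144000 rad ≈ -0.001368 rad

θ(8) = -197/144000 rad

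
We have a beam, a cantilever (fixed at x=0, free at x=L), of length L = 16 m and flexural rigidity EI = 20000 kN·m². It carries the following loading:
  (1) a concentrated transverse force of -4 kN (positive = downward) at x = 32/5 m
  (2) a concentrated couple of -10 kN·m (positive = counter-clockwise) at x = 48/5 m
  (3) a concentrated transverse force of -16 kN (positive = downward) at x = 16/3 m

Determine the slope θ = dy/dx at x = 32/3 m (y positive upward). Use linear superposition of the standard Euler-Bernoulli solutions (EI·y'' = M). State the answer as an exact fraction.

Load 1 — point force P=-4 kN at a=32/5 m (b=L-a=48/5):
  θ_1 = -Pa²/(2EI)  [x>a] = -(-4)·(32/5)²/(2·20000) = 64/15625 rad
Load 2 — applied couple M₀=-10 kN·m at a=48/5 m (b=L-a=32/5):
  θ_2 = M₀a/EI  [x>a] = (-10)·(48/5)/20000 = -3/625 rad
Load 3 — point force P=-16 kN at a=16/3 m (b=L-a=32/3):
  θ_3 = -Pa²/(2EI)  [x>a] = -(-16)·(16/3)²/(2·20000) = 64/5625 rad
Superposition: θ = Σ θ_i = 1501/140625 rad ≈ 0.010674 rad

θ(32/3) = 1501/140625 rad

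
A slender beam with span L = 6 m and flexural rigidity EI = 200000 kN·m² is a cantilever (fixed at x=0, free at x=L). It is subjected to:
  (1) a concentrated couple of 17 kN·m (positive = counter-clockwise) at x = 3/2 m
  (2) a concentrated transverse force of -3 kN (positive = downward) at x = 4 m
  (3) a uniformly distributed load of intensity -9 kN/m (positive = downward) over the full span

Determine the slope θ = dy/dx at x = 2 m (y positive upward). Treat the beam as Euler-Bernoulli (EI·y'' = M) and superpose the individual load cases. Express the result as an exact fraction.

Load 1 — applied couple M₀=17 kN·m at a=3/2 m (b=L-a=9/2):
  θ_1 = M₀a/EI  [x>a] = 17·(3/2)/200000 = 51/400000 rad
Load 2 — point force P=-3 kN at a=4 m (b=L-a=2):
  θ_2 = -Px(2a-x)/(2EI)  [x≤a] = -(-3)·2·(2·4-2)/(2·200000) = 9/100000 rad
Load 3 — uniform load w=-9 kN/m over full span:
  θ_3 = -wx(x²-3Lx+3L²)/(6EI) = -(-9)·2·(2²-3·6·2+3·6²)/(6·200000) = 57/50000 rad
Superposition: θ = Σ θ_i = 543/400000 rad ≈ 0.001357 rad

θ(2) = 543/400000 rad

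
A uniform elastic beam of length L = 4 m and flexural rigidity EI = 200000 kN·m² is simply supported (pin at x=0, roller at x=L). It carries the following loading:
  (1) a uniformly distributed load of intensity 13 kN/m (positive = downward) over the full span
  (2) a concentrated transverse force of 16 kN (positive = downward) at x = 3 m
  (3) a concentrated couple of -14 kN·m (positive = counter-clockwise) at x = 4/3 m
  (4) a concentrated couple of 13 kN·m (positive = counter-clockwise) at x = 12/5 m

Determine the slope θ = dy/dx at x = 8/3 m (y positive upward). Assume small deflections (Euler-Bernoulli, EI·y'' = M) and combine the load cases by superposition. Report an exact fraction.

Load 1 — uniform load w=13 kN/m over full span:
  θ_1 = -w(L³-6Lx²+4x³)/(24EI) = -13·(4³-6·4·(8/3)²+4·(8/3)³)/(24·200000) = 169/2025000 rad
Load 2 — point force P=16 kN at a=3 m (b=L-a=1):
  θ_2 = -Pb(L²-b²-3x²)/(6LEI)  [x≤a] = -16·1·(4²-1²-3·(8/3)²)/(6·4·200000) = 19/900000 rad
Load 3 — applied couple M₀=-14 kN·m at a=4/3 m (b=L-a=8/3):
  θ_3 = (M₀x²/(2L)-M₀(x-a)+C₁)/EI  [x>a] with C₁=M₀(3b²-L²)/(6L)=-28/9 = ((-14)·(8/3)²/(2·4)-(-14)·((8/3)-(4/3))+(-28/9))/200000 = 7/450000 rad
Load 4 — applied couple M₀=13 kN·m at a=12/5 m (b=L-a=8/5):
  θ_4 = (M₀x²/(2L)-M₀(x-a)+C₁)/EI  [x>a] with C₁=M₀(3b²-L²)/(6L)=-338/75 = (13·(8/3)²/(2·4)-13·((8/3)-(12/5))+(-338/75))/200000 = 403/22500000 rad
Superposition: θ = Σ θ_i = 1747/12656250 rad ≈ 0.000138 rad

θ(8/3) = 1747/12656250 rad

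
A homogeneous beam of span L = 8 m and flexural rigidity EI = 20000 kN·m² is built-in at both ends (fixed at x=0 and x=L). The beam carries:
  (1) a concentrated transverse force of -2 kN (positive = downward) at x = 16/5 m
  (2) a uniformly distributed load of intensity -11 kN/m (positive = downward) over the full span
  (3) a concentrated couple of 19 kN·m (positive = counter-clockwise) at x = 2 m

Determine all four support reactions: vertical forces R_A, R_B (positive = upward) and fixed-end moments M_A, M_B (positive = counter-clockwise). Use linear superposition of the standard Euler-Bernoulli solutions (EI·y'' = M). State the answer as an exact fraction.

Load 1 — point force P=-2 kN at a=16/5 m (b=L-a=24/5):
  R_A = Pb²(3a+b)/L³ = (-2)·(24/5)²·(3·(16/5)+(24/5))/8³ = -162/125 kN
  M_A = Pab²/L² = (-2)·(16/5)·(24/5)²/8² = -288/125 kN·m
  R_B = Pa²(a+3b)/L³ = (-2)·(16/5)²·((16/5)+3·(24/5))/8³ = -88/125 kN
  M_B = -Pa²b/L² = -(-2)·(16/5)²·(24/5)/8² = 192/125 kN·m
Load 2 — uniform load w=-11 kN/m over full span:
  R_A = wL/2 = (-11)·8/2 = -44 kN
  M_A = wL²/12 = (-11)·8²/12 = -176/3 kN·m
  R_B = wL/2 = (-11)·8/2 = -44 kN
  M_B = -wL²/12 = -(-11)·8²/12 = 176/3 kN·m
Load 3 — applied couple M₀=19 kN·m at a=2 m (b=L-a=6):
  R_A = 6M₀ab/L³ = 6·19·2·6/8³ = 171/64 kN
  M_A = M₀b(2a-b)/L² = 19·6·(2·2-6)/8² = -57/16 kN·m
  R_B = -6M₀ab/L³ = -6·19·2·6/8³ = -171/64 kN
  M_B = M₀a(2b-a)/L² = 19·2·(2·6-2)/8² = 95/16 kN·m
Superposition: R_A = -340993/8000 kN, M_A = -387199/6000 kN·m, R_B = -379007/8000 kN, M_B = 396841/6000 kN·m

R_A = -340993/8000 kN, M_A = -387199/6000 kN·m, R_B = -379007/8000 kN, M_B = 396841/6000 kN·m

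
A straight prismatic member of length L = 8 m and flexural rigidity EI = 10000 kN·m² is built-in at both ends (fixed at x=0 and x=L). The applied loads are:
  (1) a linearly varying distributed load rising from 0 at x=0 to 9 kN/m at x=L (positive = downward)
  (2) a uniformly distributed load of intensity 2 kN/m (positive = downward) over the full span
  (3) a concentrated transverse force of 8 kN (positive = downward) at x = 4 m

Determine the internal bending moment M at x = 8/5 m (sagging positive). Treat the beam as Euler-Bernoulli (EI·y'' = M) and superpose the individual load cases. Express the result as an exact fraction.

M(8/5) = -1768/375 kN·m

Load 1 — triangular load w₀=9 kN/m (0→w₀ over full span):
  M_1 = 3w₀Lx/20 - w₀L²/30 - w₀x³/(6L) = 3·9·8·(8/5)/20 - 9·8²/30 - 9·(8/5)³/(6·8) = -336/125 kN·m
Load 2 — uniform load w=2 kN/m over full span:
  M_2 = wLx/2 - wL²/12 - wx²/2 = 2·8·(8/5)/2 - 2·8²/12 - 2·(8/5)²/2 = -32/75 kN·m
Load 3 — point force P=8 kN at a=4 m (b=L-a=4):
  M_3 = Pb²(3a+b)x/L³ - Pab²/L²  [x≤a] = 8·4²·(3·4+4)·(8/5)/8³ - 8·4·4²/8² = -8/5 kN·m
Superposition: M = Σ M_i = -1768/375 kN·m ≈ -4.714667 kN·m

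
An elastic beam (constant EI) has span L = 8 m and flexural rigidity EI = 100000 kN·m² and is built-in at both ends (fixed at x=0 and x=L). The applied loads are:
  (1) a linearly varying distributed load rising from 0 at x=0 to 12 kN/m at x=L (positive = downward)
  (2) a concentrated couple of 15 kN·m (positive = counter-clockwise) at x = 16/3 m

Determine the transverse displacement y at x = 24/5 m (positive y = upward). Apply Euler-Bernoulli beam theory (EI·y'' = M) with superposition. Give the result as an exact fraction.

Load 1 — triangular load w₀=12 kN/m (0→w₀ over full span):
  y_1 = -w₀x²(L-x)²(x+2L)/(120LEI) = -12·(24/5)²·(8-(24/5))²·((24/5)+2·8)/(120·8·100000) = -29952/48828125 m
Load 2 — applied couple M₀=15 kN·m at a=16/3 m (b=L-a=8/3):
  y_2 = (R_Ax³/6 - M_Ax²/2)/EI  [x≤a] with R_A=5/2, M_A=5 = ((5/2)·(24/5)³/6 - 5·(24/5)²/2)/100000 = -9/78125 m
Superposition: y = Σ y_i = -35577/48828125 m ≈ -0.000729 m

y(24/5) = -35577/48828125 m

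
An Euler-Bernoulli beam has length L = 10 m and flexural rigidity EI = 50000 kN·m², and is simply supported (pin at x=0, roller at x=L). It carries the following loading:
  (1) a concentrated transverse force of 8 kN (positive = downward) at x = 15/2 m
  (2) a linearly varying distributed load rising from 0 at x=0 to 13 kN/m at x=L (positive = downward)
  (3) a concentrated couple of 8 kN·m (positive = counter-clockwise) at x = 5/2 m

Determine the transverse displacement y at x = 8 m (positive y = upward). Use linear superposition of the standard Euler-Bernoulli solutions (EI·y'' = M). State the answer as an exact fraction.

Load 1 — point force P=8 kN at a=15/2 m (b=L-a=5/2):
  y_1 = -Pa(L-x)(2Lx-a²-x²)/(6LEI)  [x>a] = -8·(15/2)·(10-8)·(2·10·8-(15/2)²-8²)/(6·10·50000) = -159/100000 m
Load 2 — triangular load w₀=13 kN/m (0→w₀ over full span):
  y_2 = -w₀x(7L⁴-10L²x²+3x⁴)/(360LEI) = -13·8·(7·10⁴-10·10²·8²+3·8⁴)/(360·10·50000) = -1651/156250 m
Load 3 — applied couple M₀=8 kN·m at a=5/2 m (b=L-a=15/2):
  y_3 = (M₀x³/(6L)-M₀(x-a)²/2+C₁x)/EI  [x>a] with C₁=M₀(3b²-L²)/(6L)=55/6 = (8·8³/(6·10)-8·(8-(5/2))²/2+(55/6)·8)/50000 = 103/250000 m
Superposition: y = Σ y_i = -29361/2500000 m ≈ -0.011744 m

y(8) = -29361/2500000 m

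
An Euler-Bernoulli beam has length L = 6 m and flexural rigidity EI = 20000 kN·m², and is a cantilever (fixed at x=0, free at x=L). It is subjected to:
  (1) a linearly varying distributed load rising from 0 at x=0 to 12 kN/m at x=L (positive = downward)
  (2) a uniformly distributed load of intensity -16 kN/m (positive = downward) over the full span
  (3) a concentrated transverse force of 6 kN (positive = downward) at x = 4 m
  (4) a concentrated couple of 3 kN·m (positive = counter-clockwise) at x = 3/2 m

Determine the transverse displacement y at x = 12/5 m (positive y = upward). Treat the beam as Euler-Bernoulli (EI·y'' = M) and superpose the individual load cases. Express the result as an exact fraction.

Load 1 — triangular load w₀=12 kN/m (0→w₀ over full span):
  y_1 = (w₀Lx³/12-w₀L²x²/6-w₀x⁵/(120L))/EI = (12·6·(12/5)³/12-12·6²·(12/5)²/6-12·(12/5)⁵/(120·6))/20000 = -162648/9765625 m
Load 2 — uniform load w=-16 kN/m over full span:
  y_2 = -wx²(x²-4Lx+6L²)/(24EI) = -(-16)·(12/5)²·((12/5)²-4·6·(12/5)+6·6²)/(24·20000) = 12312/390625 m
Load 3 — point force P=6 kN at a=4 m (b=L-a=2):
  y_3 = -Px²(3a-x)/(6EI)  [x≤a] = -6·(12/5)²·(3·4-(12/5))/(6·20000) = -216/78125 m
Load 4 — applied couple M₀=3 kN·m at a=3/2 m (b=L-a=9/2):
  y_4 = M₀a(2x-a)/(2EI)  [x>a] = 3·(3/2)·(2·(12/5)-(3/2))/(2·20000) = 297/800000 m
Superposition: y = Σ y_i = 31175037/2500000000 m ≈ 0.012470 m

y(12/5) = 31175037/2500000000 m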